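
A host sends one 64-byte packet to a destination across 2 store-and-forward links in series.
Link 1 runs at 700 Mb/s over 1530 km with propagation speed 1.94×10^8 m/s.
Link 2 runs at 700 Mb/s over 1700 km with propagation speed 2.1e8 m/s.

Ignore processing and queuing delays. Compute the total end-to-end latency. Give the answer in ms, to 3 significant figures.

16.0 ms

L = 64 × 8 = 512 bits.
Transmission delay per hop = L/R = 512/700000000 = 0.000731429 ms; 2 hops → 0.00146286 ms.
Propagation delays (d/s per hop): 7.8866, 8.09524 ms; sum = 15.9818 ms.
End-to-end = 16.0 ms.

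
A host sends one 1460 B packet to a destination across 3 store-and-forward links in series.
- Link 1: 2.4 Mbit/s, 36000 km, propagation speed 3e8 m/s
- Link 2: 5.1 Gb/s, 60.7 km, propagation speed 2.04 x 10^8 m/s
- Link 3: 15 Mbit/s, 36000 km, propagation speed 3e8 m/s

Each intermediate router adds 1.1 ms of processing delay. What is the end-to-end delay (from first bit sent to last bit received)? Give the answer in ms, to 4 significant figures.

248.1 ms

L = 1460 × 8 = 11680 bits.
Transmission delays (L/R per hop): 4.86667, 0.0022902, 0.778667 ms; sum = 5.64762 ms.
Propagation delays (d/s per hop): 120, 0.297549, 120 ms; sum = 240.298 ms.
Processing at 2 router(s): 2 × 1.1 ms = 2.2 ms.
End-to-end = 248.1 ms.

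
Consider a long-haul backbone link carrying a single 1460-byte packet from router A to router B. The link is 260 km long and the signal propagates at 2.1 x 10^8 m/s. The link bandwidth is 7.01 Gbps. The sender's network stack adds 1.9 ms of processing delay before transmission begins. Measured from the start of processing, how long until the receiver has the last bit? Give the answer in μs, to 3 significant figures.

3140 μs

L = 1460 × 8 = 11680 bits.
Transmission delay = L/R = 11680 / 7010000000 = 1.66619 μs.
Propagation delay = d/s = 260000 m / 210000000 m/s = 1238.1 μs.
Plus processing delay 1.9 ms = 1900 μs.
Total = 3140 μs.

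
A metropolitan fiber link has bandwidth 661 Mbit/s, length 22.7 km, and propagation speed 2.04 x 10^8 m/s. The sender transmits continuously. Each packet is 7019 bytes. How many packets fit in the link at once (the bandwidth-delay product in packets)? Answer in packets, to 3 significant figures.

Propagation delay = 22700 / 204000000 = 0.000111275 s.
BDP = R × t_prop = 661000000 × 0.000111275 = 73552.5 bits.
In packets of 56152 bits: 1.31 packets.

1.31 packets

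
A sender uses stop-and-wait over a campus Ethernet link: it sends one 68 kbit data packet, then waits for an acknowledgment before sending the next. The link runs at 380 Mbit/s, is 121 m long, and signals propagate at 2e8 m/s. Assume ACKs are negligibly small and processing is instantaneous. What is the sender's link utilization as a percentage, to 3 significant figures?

99.3 %

t_tx = L/R = 68000/380000000 = 0.000178947 s.
t_prop = 121/200000000 = 6.05e-07 s; RTT = 1.21e-06 s.
Cycle = t_tx + RTT = 0.000180157 s.
Utilization = t_tx / cycle = 0.000178947/0.000180157 = 99.3 %.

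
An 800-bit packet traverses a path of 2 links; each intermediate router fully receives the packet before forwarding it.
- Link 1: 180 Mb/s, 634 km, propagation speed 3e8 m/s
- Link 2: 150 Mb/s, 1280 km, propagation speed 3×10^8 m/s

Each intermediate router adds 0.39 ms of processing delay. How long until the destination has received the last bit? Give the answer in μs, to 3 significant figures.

6780 μs

Transmission delays (L/R per hop): 4.44444, 5.33333 μs; sum = 9.77778 μs.
Propagation delays (d/s per hop): 2113.33, 4266.67 μs; sum = 6380 μs.
Processing at 1 router(s): 1 × 0.39 ms = 390 μs.
End-to-end = 6780 μs.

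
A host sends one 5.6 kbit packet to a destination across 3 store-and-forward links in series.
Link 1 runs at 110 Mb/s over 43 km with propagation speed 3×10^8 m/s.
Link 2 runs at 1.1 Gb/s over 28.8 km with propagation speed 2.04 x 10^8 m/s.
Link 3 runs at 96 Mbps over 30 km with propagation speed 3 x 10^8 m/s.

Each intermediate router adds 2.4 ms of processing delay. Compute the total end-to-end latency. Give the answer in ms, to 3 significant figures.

5.30 ms

L = 5600 bits.
Transmission delays (L/R per hop): 0.0509091, 0.00509091, 0.0583333 ms; sum = 0.114333 ms.
Propagation delays (d/s per hop): 0.143333, 0.141176, 0.1 ms; sum = 0.38451 ms.
Processing at 2 router(s): 2 × 2.4 ms = 4.8 ms.
End-to-end = 5.30 ms.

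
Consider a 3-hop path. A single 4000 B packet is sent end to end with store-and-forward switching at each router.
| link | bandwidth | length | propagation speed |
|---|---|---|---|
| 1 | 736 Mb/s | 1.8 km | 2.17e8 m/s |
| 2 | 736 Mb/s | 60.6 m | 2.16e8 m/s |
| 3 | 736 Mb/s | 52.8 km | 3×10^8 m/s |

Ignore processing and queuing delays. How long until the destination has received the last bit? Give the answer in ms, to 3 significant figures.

0.315 ms

L = 4000 × 8 = 32000 bits.
Transmission delay per hop = L/R = 32000/736000000 = 0.0434783 ms; 3 hops → 0.130435 ms.
Propagation delays (d/s per hop): 0.00829493, 0.000280556, 0.176 ms; sum = 0.184575 ms.
End-to-end = 0.315 ms.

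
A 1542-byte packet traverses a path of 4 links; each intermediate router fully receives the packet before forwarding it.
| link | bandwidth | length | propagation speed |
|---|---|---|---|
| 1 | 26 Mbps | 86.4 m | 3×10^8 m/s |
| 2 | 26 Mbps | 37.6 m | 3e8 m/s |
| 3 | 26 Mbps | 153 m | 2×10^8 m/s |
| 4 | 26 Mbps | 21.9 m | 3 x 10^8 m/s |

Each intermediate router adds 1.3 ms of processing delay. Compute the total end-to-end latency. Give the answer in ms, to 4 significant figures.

L = 1542 × 8 = 12336 bits.
Transmission delay per hop = L/R = 12336/26000000 = 0.474462 ms; 4 hops → 1.89785 ms.
Propagation delays (d/s per hop): 0.000288, 0.000125333, 0.000765, 7.3e-05 ms; sum = 0.00125133 ms.
Processing at 3 router(s): 3 × 1.3 ms = 3.9 ms.
End-to-end = 5.799 ms.

5.799 ms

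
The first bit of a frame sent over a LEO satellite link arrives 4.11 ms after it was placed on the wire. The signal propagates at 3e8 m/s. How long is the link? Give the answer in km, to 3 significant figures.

1230 km

d = s × t_prop = 300000000 × 0.00411 = 1230 km.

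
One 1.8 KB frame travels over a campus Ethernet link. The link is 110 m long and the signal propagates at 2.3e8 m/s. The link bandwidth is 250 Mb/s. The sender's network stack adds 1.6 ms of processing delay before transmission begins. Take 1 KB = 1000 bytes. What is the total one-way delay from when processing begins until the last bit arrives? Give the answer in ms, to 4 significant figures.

1.658 ms

L = 14400 bits.
Transmission delay = L/R = 14400 / 250000000 = 0.0576 ms.
Propagation delay = d/s = 110 m / 2.3e+08 m/s = 0.000478261 ms.
Plus processing delay 1.6 ms = 1.6 ms.
Total = 1.658 ms.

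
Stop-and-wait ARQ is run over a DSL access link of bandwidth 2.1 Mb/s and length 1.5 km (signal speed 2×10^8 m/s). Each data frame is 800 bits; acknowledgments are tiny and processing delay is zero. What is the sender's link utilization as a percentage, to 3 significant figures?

96.2 %

t_tx = L/R = 800/2100000 = 0.000380952 s.
t_prop = 1500/200000000 = 7.5e-06 s; RTT = 1.5e-05 s.
Cycle = t_tx + RTT = 0.000395952 s.
Utilization = t_tx / cycle = 0.000380952/0.000395952 = 96.2 %.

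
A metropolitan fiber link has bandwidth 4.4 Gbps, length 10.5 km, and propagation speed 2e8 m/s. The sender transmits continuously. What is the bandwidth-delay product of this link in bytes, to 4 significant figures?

28880 bytes

Propagation delay = 10500 / 200000000 = 5.25e-05 s.
BDP = R × t_prop = 4400000000 × 5.25e-05 = 231000 bits.
In bytes: 231000/8 = 28880 bytes.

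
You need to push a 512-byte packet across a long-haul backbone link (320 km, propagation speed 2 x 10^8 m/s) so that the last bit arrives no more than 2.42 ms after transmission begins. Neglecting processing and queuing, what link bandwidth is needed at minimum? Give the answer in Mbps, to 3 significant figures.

5.00 Mbps

L = 4096 bits.
Propagation delay = 320000 / 200000000 = 1.6 ms.
Transmission budget = 2.42 − 1.6 = 0.82 ms.
R ≥ L / t_tx = 4096 bits / 0.00082 s = 5.00 Mbps.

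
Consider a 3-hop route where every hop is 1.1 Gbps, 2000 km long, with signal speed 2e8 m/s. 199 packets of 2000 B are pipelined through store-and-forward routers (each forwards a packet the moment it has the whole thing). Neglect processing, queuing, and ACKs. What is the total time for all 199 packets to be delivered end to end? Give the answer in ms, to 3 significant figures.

Per-hop transmission t_tx = L/R = 16000/1100000000 = 0.0145455 ms.
Per-hop propagation t_prop = 2000000/200000000 = 10 ms.
Pipeline fill: first packet needs 3·t_tx to clear all hops; remaining 198 packets each add one t_tx.
Total = (3+199-1)·t_tx + 3·t_prop = 201·0.0145455 + 3·10 = 32.9 ms.

32.9 ms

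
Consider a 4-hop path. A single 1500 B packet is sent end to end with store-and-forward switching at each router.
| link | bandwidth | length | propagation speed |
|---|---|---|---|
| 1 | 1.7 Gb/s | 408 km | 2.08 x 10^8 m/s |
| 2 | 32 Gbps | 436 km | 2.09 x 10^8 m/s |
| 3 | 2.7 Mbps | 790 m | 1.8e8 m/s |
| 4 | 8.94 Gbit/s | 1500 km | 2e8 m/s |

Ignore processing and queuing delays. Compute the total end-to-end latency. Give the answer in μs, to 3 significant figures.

L = 1500 × 8 = 12000 bits.
Transmission delays (L/R per hop): 7.05882, 0.375, 4444.44, 1.34228 μs; sum = 4453.22 μs.
Propagation delays (d/s per hop): 1961.54, 2086.12, 4.38889, 7500 μs; sum = 11552.1 μs.
End-to-end = 16000 μs.

16000 μs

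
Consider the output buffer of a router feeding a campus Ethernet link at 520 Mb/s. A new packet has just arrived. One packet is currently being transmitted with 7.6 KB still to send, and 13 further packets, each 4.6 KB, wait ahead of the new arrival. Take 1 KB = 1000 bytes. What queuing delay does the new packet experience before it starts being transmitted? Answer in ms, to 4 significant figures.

1.037 ms

Each queued packet: L/R = 36800/520000000 = 0.0707692 ms.
13 queued → 0.92 ms.
Plus remaining 60800 bits of current packet: 0.116923 ms.
Queuing delay = 1.037 ms.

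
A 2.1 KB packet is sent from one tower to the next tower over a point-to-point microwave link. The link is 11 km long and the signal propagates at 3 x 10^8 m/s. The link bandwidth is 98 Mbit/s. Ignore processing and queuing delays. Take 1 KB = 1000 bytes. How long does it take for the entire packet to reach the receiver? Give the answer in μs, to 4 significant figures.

L = 16800 bits.
Transmission delay = L/R = 16800 / 98000000 = 171.429 μs.
Propagation delay = d/s = 11000 m / 300000000 m/s = 36.6667 μs.
Total = 208.1 μs.

208.1 μs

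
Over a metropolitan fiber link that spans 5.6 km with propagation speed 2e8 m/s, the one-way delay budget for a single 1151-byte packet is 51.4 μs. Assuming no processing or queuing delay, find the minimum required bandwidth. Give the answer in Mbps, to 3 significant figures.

L = 9208 bits.
Propagation delay = 5600 / 200000000 = 28 μs.
Transmission budget = 51.4 − 28 = 23.4 μs.
R ≥ L / t_tx = 9208 bits / 2.34e-05 s = 394 Mbps.

394 Mbps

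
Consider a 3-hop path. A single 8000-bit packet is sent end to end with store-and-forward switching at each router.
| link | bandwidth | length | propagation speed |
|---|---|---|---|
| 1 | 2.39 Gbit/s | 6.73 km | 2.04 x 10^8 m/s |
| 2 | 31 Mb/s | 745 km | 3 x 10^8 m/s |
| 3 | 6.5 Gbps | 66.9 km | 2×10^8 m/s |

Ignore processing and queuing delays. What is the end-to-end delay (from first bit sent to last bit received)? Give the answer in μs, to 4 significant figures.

Transmission delays (L/R per hop): 3.34728, 258.065, 1.23077 μs; sum = 262.643 μs.
Propagation delays (d/s per hop): 32.9902, 2483.33, 334.5 μs; sum = 2850.82 μs.
End-to-end = 3113 μs.

3113 μs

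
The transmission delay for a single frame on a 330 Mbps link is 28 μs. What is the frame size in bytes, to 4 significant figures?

L = R × t_tx = 330000000 b/s × 2.8e-05 s = 9240 bits.
In bytes: 9240 / 8 = 1155 bytes.

1155 bytes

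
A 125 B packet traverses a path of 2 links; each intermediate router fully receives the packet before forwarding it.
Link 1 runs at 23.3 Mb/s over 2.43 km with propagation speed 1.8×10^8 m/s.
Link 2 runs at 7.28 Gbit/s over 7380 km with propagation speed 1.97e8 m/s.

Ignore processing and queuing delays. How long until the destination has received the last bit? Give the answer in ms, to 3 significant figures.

L = 125 × 8 = 1000 bits.
Transmission delays (L/R per hop): 0.0429185, 0.000137363 ms; sum = 0.0430558 ms.
Propagation delays (d/s per hop): 0.0135, 37.4619 ms; sum = 37.4754 ms.
End-to-end = 37.5 ms.

37.5 ms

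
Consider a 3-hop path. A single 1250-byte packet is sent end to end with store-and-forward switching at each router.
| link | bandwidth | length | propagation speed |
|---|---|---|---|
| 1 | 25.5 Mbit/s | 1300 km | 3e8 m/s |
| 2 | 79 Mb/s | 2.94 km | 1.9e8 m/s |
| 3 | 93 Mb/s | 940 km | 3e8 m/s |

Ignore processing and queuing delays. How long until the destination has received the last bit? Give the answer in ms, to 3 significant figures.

L = 1250 × 8 = 10000 bits.
Transmission delays (L/R per hop): 0.392157, 0.126582, 0.107527 ms; sum = 0.626266 ms.
Propagation delays (d/s per hop): 4.33333, 0.0154737, 3.13333 ms; sum = 7.48214 ms.
End-to-end = 8.11 ms.

8.11 ms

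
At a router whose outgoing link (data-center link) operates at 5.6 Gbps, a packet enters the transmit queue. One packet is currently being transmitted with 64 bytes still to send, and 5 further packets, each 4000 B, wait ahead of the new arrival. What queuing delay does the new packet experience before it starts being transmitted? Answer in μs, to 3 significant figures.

28.7 μs

Each queued packet: L/R = 32000/5600000000 = 5.71429 μs.
5 queued → 28.5714 μs.
Plus remaining 512 bits of current packet: 0.0914286 μs.
Queuing delay = 28.7 μs.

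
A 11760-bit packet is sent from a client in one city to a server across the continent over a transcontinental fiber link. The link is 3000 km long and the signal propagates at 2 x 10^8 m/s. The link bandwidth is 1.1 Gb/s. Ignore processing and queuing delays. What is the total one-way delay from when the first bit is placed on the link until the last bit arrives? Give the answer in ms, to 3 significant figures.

Transmission delay = L/R = 11760 / 1100000000 = 0.0106909 ms.
Propagation delay = d/s = 3000000 m / 200000000 m/s = 15 ms.
Total = 15.0 ms.

15.0 ms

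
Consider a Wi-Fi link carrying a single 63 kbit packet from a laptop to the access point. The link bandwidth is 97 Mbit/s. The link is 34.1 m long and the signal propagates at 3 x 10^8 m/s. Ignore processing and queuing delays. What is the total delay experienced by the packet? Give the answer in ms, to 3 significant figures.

0.650 ms

L = 63000 bits.
Transmission delay = L/R = 63000 / 97000000 = 0.649485 ms.
Propagation delay = d/s = 34.1 m / 300000000 m/s = 0.000113667 ms.
Total = 0.650 ms.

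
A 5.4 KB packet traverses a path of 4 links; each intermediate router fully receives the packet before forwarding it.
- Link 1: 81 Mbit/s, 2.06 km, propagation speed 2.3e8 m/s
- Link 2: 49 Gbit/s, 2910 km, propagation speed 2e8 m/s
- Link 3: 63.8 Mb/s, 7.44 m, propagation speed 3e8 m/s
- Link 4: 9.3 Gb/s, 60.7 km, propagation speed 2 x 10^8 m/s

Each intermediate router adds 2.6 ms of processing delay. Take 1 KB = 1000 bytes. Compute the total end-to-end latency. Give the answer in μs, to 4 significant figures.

23880 μs

L = 43200 bits.
Transmission delays (L/R per hop): 533.333, 0.881633, 677.116, 4.64516 μs; sum = 1215.98 μs.
Propagation delays (d/s per hop): 8.95652, 14550, 0.0248, 303.5 μs; sum = 14862.5 μs.
Processing at 3 router(s): 3 × 2.6 ms = 7800 μs.
End-to-end = 23880 μs.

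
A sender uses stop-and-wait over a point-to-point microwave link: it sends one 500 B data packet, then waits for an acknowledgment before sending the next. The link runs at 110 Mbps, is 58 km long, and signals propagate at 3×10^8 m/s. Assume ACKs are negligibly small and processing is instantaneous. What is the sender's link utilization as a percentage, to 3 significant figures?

t_tx = L/R = 4000/110000000 = 3.63636e-05 s.
t_prop = 58000/300000000 = 0.000193333 s; RTT = 0.000386667 s.
Cycle = t_tx + RTT = 0.00042303 s.
Utilization = t_tx / cycle = 3.63636e-05/0.00042303 = 8.60 %.

8.60 %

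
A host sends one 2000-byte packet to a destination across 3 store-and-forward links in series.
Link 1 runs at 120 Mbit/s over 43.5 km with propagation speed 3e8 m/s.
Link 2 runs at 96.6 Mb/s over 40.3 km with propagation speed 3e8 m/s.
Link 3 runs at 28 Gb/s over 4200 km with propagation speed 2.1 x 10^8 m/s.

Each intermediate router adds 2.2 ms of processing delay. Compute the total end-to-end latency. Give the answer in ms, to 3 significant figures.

L = 2000 × 8 = 16000 bits.
Transmission delays (L/R per hop): 0.133333, 0.165631, 0.000571429 ms; sum = 0.299536 ms.
Propagation delays (d/s per hop): 0.145, 0.134333, 20 ms; sum = 20.2793 ms.
Processing at 2 router(s): 2 × 2.2 ms = 4.4 ms.
End-to-end = 25.0 ms.

25.0 ms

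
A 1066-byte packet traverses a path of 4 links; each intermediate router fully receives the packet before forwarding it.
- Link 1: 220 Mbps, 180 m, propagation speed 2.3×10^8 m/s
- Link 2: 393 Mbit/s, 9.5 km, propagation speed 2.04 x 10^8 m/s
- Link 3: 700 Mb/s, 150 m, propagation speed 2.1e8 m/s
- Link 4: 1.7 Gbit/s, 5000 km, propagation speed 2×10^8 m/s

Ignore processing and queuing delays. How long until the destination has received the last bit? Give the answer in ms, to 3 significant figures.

25.1 ms

L = 1066 × 8 = 8528 bits.
Transmission delays (L/R per hop): 0.0387636, 0.0216997, 0.0121829, 0.00501647 ms; sum = 0.0776627 ms.
Propagation delays (d/s per hop): 0.000782609, 0.0465686, 0.000714286, 25 ms; sum = 25.0481 ms.
End-to-end = 25.1 ms.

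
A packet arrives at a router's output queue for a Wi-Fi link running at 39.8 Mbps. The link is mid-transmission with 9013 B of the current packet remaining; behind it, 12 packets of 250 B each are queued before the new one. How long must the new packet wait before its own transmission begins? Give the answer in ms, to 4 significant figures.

Each queued packet: L/R = 2000/39800000 = 0.0502513 ms.
12 queued → 0.603015 ms.
Plus remaining 72104 bits of current packet: 1.81166 ms.
Queuing delay = 2.415 ms.

2.415 ms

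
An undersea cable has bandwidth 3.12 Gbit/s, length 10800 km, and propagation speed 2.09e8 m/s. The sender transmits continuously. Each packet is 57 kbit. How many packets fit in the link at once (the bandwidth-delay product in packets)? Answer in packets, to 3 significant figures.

Propagation delay = 10800000 / 209000000 = 0.0516746 s.
BDP = R × t_prop = 3120000000 × 0.0516746 = 161225000 bits.
In packets of 57000 bits: 2830 packets.

2830 packets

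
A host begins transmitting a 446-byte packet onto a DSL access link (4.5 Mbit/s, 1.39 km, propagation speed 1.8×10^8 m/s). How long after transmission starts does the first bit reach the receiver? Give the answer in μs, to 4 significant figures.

7.722 μs

First bit experiences only propagation delay: d/s = 1390/180000000 = 7.722 μs.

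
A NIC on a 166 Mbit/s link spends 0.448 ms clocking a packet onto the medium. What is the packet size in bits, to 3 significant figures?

74400 bits

L = R × t_tx = 166000000 b/s × 0.000448 s = 74368 bits.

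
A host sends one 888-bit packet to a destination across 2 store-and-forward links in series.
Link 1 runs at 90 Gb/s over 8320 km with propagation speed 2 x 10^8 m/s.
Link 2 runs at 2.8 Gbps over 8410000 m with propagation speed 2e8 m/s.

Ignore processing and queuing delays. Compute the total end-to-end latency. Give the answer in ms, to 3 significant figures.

83.7 ms

Transmission delays (L/R per hop): 9.86667e-06, 0.000317143 ms; sum = 0.00032701 ms.
Propagation delays (d/s per hop): 41.6, 42.05 ms; sum = 83.65 ms.
End-to-end = 83.7 ms.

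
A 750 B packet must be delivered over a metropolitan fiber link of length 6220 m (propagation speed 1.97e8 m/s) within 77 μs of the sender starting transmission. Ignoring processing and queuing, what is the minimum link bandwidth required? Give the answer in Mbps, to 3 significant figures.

132 Mbps

L = 6000 bits.
Propagation delay = 6220 / 197000000 = 31.5736 μs.
Transmission budget = 77 − 31.5736 = 45.4264 μs.
R ≥ L / t_tx = 6000 bits / 4.54264e-05 s = 132 Mbps.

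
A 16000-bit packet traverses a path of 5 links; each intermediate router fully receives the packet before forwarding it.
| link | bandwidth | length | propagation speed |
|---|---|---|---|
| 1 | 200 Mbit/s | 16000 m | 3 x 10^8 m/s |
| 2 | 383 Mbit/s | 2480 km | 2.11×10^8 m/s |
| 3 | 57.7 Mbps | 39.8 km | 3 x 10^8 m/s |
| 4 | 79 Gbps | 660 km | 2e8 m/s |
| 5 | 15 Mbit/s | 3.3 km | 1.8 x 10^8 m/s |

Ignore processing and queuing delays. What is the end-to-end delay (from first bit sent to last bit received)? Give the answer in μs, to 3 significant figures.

16700 μs

Transmission delays (L/R per hop): 80, 41.7755, 277.296, 0.202532, 1066.67 μs; sum = 1465.94 μs.
Propagation delays (d/s per hop): 53.3333, 11753.6, 132.667, 3300, 18.3333 μs; sum = 15257.9 μs.
End-to-end = 16700 μs.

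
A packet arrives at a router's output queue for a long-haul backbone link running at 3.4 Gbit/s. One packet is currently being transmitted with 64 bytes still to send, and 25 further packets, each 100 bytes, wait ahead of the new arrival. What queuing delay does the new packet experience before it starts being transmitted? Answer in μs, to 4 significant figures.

6.033 μs

Each queued packet: L/R = 800/3400000000 = 0.235294 μs.
25 queued → 5.88235 μs.
Plus remaining 512 bits of current packet: 0.150588 μs.
Queuing delay = 6.033 μs.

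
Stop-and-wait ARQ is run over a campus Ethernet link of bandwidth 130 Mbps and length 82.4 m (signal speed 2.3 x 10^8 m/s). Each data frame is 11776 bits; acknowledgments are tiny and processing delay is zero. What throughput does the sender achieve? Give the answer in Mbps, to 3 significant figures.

129 Mbps

t_tx = L/R = 11776/130000000 = 9.05846e-05 s.
t_prop = 82.4/2.3e+08 = 3.58261e-07 s; RTT = 7.16522e-07 s.
Cycle = t_tx + RTT = 9.13011e-05 s.
Throughput = L / cycle = 11776 / 9.13011e-05 = 129 Mbps.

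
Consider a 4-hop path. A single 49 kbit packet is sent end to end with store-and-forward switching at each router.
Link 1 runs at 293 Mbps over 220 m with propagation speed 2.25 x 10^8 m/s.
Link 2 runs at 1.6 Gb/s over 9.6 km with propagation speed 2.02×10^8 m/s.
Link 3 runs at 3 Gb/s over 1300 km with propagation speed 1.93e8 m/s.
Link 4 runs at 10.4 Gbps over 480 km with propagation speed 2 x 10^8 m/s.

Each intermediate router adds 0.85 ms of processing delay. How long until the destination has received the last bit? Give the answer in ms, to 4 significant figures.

11.95 ms

L = 49000 bits.
Transmission delays (L/R per hop): 0.167235, 0.030625, 0.0163333, 0.00471154 ms; sum = 0.218905 ms.
Propagation delays (d/s per hop): 0.000977778, 0.0475248, 6.73575, 2.4 ms; sum = 9.18425 ms.
Processing at 3 router(s): 3 × 0.85 ms = 2.55 ms.
End-to-end = 11.95 ms.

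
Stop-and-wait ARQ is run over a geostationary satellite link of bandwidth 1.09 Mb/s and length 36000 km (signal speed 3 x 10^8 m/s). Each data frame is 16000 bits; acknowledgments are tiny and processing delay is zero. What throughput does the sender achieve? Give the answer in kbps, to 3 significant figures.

62.8 kbps

t_tx = L/R = 16000/1090000 = 0.0146789 s.
t_prop = 36000000/300000000 = 0.12 s; RTT = 0.24 s.
Cycle = t_tx + RTT = 0.254679 s.
Throughput = L / cycle = 16000 / 0.254679 = 62.8 kbps.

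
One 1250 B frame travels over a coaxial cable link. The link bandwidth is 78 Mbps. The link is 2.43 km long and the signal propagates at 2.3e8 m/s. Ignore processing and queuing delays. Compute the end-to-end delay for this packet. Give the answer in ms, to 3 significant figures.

0.139 ms

L = 1250 × 8 = 10000 bits.
Transmission delay = L/R = 10000 / 78000000 = 0.128205 ms.
Propagation delay = d/s = 2430 m / 2.3e+08 m/s = 0.0105652 ms.
Total = 0.139 ms.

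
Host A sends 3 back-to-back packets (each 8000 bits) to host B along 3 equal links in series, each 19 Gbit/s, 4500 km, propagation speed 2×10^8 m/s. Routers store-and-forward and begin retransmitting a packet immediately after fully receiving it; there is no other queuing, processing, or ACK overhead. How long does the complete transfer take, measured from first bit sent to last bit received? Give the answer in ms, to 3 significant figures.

67.5 ms

Per-hop transmission t_tx = L/R = 8000/19000000000 = 0.000421053 ms.
Per-hop propagation t_prop = 4500000/200000000 = 22.5 ms.
Pipeline fill: first packet needs 3·t_tx to clear all hops; remaining 2 packets each add one t_tx.
Total = (3+3-1)·t_tx + 3·t_prop = 5·0.000421053 + 3·22.5 = 67.5 ms.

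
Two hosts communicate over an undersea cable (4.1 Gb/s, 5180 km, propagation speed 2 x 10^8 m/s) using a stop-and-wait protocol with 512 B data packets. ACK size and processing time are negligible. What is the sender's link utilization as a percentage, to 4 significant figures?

0.001929 %

t_tx = L/R = 4096/4.1e+09 = 9.99024e-07 s.
t_prop = 5180000/200000000 = 0.0259 s; RTT = 0.0518 s.
Cycle = t_tx + RTT = 0.051801 s.
Utilization = t_tx / cycle = 9.99024e-07/0.051801 = 0.001929 %.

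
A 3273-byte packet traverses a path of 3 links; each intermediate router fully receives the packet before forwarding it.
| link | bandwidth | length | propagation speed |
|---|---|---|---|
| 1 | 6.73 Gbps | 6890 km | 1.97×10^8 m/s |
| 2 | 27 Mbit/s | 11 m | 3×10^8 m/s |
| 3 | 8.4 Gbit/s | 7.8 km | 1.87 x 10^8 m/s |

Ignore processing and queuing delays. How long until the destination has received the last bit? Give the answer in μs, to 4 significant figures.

L = 3273 × 8 = 26184 bits.
Transmission delays (L/R per hop): 3.89064, 969.778, 3.11714 μs; sum = 976.786 μs.
Propagation delays (d/s per hop): 34974.6, 0.0366667, 41.7112 μs; sum = 35016.4 μs.
End-to-end = 35990 μs.

35990 μs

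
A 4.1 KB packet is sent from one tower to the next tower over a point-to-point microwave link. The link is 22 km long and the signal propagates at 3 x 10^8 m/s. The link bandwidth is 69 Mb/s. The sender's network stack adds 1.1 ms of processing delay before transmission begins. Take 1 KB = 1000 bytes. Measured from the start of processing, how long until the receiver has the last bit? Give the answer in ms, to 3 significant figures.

L = 32800 bits.
Transmission delay = L/R = 32800 / 69000000 = 0.475362 ms.
Propagation delay = d/s = 22000 m / 300000000 m/s = 0.0733333 ms.
Plus processing delay 1.1 ms = 1.1 ms.
Total = 1.65 ms.

1.65 ms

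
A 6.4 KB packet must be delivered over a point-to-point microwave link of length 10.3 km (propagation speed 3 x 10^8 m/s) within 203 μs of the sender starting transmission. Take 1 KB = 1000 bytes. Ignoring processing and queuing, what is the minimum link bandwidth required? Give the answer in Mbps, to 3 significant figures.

304 Mbps

L = 51200 bits.
Propagation delay = 10300 / 300000000 = 34.3333 μs.
Transmission budget = 203 − 34.3333 = 168.667 μs.
R ≥ L / t_tx = 51200 bits / 0.000168667 s = 304 Mbps.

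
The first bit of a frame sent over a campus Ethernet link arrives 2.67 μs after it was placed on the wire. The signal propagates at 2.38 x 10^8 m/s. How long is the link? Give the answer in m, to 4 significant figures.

d = s × t_prop = 238000000 × 2.67e-06 = 635.5 m.

635.5 m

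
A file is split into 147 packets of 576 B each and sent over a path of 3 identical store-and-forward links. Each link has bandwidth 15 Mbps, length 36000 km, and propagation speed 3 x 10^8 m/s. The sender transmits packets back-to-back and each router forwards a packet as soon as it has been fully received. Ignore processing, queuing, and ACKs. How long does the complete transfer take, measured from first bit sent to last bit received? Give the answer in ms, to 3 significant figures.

Per-hop transmission t_tx = L/R = 4608/15000000 = 0.3072 ms.
Per-hop propagation t_prop = 36000000/300000000 = 120 ms.
Pipeline fill: first packet needs 3·t_tx to clear all hops; remaining 146 packets each add one t_tx.
Total = (3+147-1)·t_tx + 3·t_prop = 149·0.3072 + 3·120 = 406 ms.

406 ms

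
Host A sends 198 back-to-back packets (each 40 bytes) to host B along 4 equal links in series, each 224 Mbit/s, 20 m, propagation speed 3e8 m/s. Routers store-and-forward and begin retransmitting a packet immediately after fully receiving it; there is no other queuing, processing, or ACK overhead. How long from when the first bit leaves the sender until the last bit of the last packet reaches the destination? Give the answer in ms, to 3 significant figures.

0.287 ms

Per-hop transmission t_tx = L/R = 320/224000000 = 0.00142857 ms.
Per-hop propagation t_prop = 20/300000000 = 6.66667e-05 ms.
Pipeline fill: first packet needs 4·t_tx to clear all hops; remaining 197 packets each add one t_tx.
Total = (4+198-1)·t_tx + 4·t_prop = 201·0.00142857 + 4·6.66667e-05 = 0.287 ms.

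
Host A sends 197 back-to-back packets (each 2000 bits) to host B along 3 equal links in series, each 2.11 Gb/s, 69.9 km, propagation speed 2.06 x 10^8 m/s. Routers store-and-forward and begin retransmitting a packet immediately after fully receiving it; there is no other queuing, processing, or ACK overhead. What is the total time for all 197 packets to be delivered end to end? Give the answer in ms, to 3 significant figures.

Per-hop transmission t_tx = L/R = 2000/2.11e+09 = 0.000947867 ms.
Per-hop propagation t_prop = 69900/206000000 = 0.33932 ms.
Pipeline fill: first packet needs 3·t_tx to clear all hops; remaining 196 packets each add one t_tx.
Total = (3+197-1)·t_tx + 3·t_prop = 199·0.000947867 + 3·0.33932 = 1.21 ms.

1.21 ms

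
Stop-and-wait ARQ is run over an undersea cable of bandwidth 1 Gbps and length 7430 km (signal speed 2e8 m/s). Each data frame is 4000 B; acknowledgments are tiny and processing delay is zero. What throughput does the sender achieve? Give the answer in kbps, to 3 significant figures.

431 kbps

t_tx = L/R = 32000/1000000000 = 3.2e-05 s.
t_prop = 7430000/200000000 = 0.03715 s; RTT = 0.0743 s.
Cycle = t_tx + RTT = 0.074332 s.
Throughput = L / cycle = 32000 / 0.074332 = 431 kbps.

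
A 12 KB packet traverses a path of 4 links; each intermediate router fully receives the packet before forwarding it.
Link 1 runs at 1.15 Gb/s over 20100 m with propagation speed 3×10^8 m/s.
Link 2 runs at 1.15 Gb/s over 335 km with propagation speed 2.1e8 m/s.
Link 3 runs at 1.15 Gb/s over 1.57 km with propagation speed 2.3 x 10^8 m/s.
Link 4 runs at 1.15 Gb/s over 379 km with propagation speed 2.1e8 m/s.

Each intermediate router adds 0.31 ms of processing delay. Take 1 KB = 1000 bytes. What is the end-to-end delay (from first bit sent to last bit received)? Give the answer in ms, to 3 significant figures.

4.74 ms

L = 96000 bits.
Transmission delay per hop = L/R = 96000/1150000000 = 0.0834783 ms; 4 hops → 0.333913 ms.
Propagation delays (d/s per hop): 0.067, 1.59524, 0.00682609, 1.80476 ms; sum = 3.47383 ms.
Processing at 3 router(s): 3 × 0.31 ms = 0.93 ms.
End-to-end = 4.74 ms.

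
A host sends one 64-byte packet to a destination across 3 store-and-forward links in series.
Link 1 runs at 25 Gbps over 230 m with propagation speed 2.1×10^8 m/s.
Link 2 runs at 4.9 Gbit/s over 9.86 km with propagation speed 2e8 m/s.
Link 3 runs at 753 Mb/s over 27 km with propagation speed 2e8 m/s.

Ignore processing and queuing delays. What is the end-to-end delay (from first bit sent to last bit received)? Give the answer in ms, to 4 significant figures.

0.1862 ms

L = 64 × 8 = 512 bits.
Transmission delays (L/R per hop): 2.048e-05, 0.00010449, 0.000679947 ms; sum = 0.000804917 ms.
Propagation delays (d/s per hop): 0.00109524, 0.0493, 0.135 ms; sum = 0.185395 ms.
End-to-end = 0.1862 ms.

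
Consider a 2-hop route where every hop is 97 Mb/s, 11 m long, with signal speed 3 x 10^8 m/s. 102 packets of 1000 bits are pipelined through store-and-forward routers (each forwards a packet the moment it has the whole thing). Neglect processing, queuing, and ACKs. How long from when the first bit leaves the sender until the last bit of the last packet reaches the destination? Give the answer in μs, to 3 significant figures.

1060 μs

Per-hop transmission t_tx = L/R = 1000/97000000 = 10.3093 μs.
Per-hop propagation t_prop = 11/300000000 = 0.0366667 μs.
Pipeline fill: first packet needs 2·t_tx to clear all hops; remaining 101 packets each add one t_tx.
Total = (2+102-1)·t_tx + 2·t_prop = 103·10.3093 + 2·0.0366667 = 1060 μs.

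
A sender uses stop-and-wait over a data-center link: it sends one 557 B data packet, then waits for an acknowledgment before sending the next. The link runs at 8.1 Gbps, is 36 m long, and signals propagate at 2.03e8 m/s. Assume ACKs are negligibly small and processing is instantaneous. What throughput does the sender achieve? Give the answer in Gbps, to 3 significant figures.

t_tx = L/R = 4456/8100000000 = 5.50123e-07 s.
t_prop = 36/2.03e+08 = 1.7734e-07 s; RTT = 3.5468e-07 s.
Cycle = t_tx + RTT = 9.04803e-07 s.
Throughput = L / cycle = 4456 / 9.04803e-07 = 4.92 Gbps.

4.92 Gbps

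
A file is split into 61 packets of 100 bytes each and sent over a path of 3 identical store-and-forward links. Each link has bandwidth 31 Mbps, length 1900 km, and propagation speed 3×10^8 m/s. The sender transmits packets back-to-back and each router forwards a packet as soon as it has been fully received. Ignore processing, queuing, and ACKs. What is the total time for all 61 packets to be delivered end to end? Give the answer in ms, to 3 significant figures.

20.6 ms

Per-hop transmission t_tx = L/R = 800/31000000 = 0.0258065 ms.
Per-hop propagation t_prop = 1900000/300000000 = 6.33333 ms.
Pipeline fill: first packet needs 3·t_tx to clear all hops; remaining 60 packets each add one t_tx.
Total = (3+61-1)·t_tx + 3·t_prop = 63·0.0258065 + 3·6.33333 = 20.6 ms.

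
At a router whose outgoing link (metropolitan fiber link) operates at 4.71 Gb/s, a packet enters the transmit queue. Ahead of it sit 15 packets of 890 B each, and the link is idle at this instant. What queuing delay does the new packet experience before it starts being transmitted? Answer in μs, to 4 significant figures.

Each queued packet: L/R = 7120/4710000000 = 1.51168 μs.
15 queued → 22.6752 μs.
Queuing delay = 22.68 μs.

22.68 μs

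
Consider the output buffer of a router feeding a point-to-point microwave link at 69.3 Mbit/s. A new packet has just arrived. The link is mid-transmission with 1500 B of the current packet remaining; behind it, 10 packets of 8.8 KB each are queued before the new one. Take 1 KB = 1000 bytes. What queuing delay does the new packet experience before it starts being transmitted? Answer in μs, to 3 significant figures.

10300 μs

Each queued packet: L/R = 70400/69300000 = 1015.87 μs.
10 queued → 10158.7 μs.
Plus remaining 12000 bits of current packet: 173.16 μs.
Queuing delay = 10300 μs.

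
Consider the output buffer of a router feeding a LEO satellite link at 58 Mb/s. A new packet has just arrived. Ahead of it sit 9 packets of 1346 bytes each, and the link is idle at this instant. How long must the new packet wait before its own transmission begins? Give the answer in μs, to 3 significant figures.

1670 μs

Each queued packet: L/R = 10768/58000000 = 185.655 μs.
9 queued → 1670.9 μs.
Queuing delay = 1670 μs.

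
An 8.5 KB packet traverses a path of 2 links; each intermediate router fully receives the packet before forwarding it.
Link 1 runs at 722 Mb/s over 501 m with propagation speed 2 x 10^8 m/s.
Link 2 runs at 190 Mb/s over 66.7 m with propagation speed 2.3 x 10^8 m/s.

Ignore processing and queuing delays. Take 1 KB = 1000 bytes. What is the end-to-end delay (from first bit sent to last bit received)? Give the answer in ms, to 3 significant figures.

L = 68000 bits.
Transmission delays (L/R per hop): 0.0941828, 0.357895 ms; sum = 0.452078 ms.
Propagation delays (d/s per hop): 0.002505, 0.00029 ms; sum = 0.002795 ms.
End-to-end = 0.455 ms.

0.455 ms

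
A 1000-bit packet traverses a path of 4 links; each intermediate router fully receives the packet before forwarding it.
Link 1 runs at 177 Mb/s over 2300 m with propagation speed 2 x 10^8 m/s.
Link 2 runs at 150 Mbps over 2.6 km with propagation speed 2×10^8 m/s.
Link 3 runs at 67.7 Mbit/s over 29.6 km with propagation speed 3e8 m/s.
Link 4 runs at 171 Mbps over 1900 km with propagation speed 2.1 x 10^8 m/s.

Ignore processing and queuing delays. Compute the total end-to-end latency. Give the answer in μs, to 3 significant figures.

9200 μs

Transmission delays (L/R per hop): 5.64972, 6.66667, 14.771, 5.84795 μs; sum = 32.9354 μs.
Propagation delays (d/s per hop): 11.5, 13, 98.6667, 9047.62 μs; sum = 9170.79 μs.
End-to-end = 9200 μs.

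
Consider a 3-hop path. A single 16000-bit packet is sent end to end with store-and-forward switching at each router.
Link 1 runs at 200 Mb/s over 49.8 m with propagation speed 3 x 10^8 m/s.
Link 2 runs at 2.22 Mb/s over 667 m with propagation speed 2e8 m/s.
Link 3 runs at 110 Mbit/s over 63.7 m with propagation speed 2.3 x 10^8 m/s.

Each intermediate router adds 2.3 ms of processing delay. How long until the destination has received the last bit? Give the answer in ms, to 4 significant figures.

Transmission delays (L/R per hop): 0.08, 7.20721, 0.145455 ms; sum = 7.43266 ms.
Propagation delays (d/s per hop): 0.000166, 0.003335, 0.000276957 ms; sum = 0.00377796 ms.
Processing at 2 router(s): 2 × 2.3 ms = 4.6 ms.
End-to-end = 12.04 ms.

12.04 ms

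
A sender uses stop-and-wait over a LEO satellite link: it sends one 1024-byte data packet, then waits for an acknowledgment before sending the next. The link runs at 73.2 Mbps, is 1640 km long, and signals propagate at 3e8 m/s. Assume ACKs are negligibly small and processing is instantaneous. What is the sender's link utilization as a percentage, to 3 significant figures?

t_tx = L/R = 8192/73200000 = 0.000111913 s.
t_prop = 1640000/300000000 = 0.00546667 s; RTT = 0.0109333 s.
Cycle = t_tx + RTT = 0.0110452 s.
Utilization = t_tx / cycle = 0.000111913/0.0110452 = 1.01 %.

1.01 %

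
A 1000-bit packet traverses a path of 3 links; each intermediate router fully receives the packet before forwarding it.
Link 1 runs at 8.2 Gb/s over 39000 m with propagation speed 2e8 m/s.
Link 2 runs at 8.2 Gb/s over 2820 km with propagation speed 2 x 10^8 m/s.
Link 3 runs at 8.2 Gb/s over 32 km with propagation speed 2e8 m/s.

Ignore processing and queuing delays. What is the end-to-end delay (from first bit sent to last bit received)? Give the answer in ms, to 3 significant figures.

14.5 ms

Transmission delay per hop = L/R = 1000/8.2e+09 = 0.000121951 ms; 3 hops → 0.000365854 ms.
Propagation delays (d/s per hop): 0.195, 14.1, 0.16 ms; sum = 14.455 ms.
End-to-end = 14.5 ms.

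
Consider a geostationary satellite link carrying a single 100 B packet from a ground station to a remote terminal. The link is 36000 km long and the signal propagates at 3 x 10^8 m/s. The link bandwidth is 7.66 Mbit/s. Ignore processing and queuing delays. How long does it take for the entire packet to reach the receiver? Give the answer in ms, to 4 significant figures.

120.1 ms

L = 100 × 8 = 800 bits.
Transmission delay = L/R = 800 / 7660000 = 0.104439 ms.
Propagation delay = d/s = 36000000 m / 300000000 m/s = 120 ms.
Total = 120.1 ms.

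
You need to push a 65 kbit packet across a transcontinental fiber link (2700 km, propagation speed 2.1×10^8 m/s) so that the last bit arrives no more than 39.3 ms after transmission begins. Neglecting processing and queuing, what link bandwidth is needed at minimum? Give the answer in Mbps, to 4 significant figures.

Propagation delay = 2700000 / 210000000 = 12.8571 ms.
Transmission budget = 39.3 − 12.8571 = 26.4429 ms.
R ≥ L / t_tx = 65000 bits / 0.0264429 s = 2.458 Mbps.

2.458 Mbps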